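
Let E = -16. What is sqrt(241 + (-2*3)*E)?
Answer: sqrt(337) ≈ 18.358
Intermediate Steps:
sqrt(241 + (-2*3)*E) = sqrt(241 - 2*3*(-16)) = sqrt(241 - 6*(-16)) = sqrt(241 + 96) = sqrt(337)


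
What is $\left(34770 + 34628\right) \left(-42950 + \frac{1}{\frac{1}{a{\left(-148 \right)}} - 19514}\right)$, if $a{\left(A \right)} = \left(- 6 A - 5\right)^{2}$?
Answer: $- \frac{45350056351831351722}{15214851145} \approx -2.9806 \cdot 10^{9}$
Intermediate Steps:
$a{\left(A \right)} = \left(-5 - 6 A\right)^{2}$
$\left(34770 + 34628\right) \left(-42950 + \frac{1}{\frac{1}{a{\left(-148 \right)}} - 19514}\right) = \left(34770 + 34628\right) \left(-42950 + \frac{1}{\frac{1}{\left(5 + 6 \left(-148\right)\right)^{2}} - 19514}\right) = 69398 \left(-42950 + \frac{1}{\frac{1}{\left(5 - 888\right)^{2}} - 19514}\right) = 69398 \left(-42950 + \frac{1}{\frac{1}{\left(-883\right)^{2}} - 19514}\right) = 69398 \left(-42950 + \frac{1}{\frac{1}{779689} - 19514}\right) = 69398 \left(-42950 + \frac{1}{- \frac{15214851145}{779689}}\right) = 69398 \left(-42950 - \frac{779689}{15214851145}\right) = 69398 \left(- \frac{653477857457439}{15214851145}\right) = - \frac{45350056351831351722}{15214851145}$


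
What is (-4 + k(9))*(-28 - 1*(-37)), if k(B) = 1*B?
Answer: 45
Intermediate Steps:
k(B) = B
(-4 + k(9))*(-28 - 1*(-37)) = (-4 + 9)*(-28 - 1*(-37)) = 5*(-28 + 37) = 5*9 = 45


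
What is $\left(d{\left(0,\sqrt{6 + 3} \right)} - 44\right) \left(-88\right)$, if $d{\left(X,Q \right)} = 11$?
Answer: $2904$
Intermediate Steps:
$\left(d{\left(0,\sqrt{6 + 3} \right)} - 44\right) \left(-88\right) = \left(11 - 44\right) \left(-88\right) = \left(-33\right) \left(-88\right) = 2904$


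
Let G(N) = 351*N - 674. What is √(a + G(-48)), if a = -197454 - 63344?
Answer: 28*I*√355 ≈ 527.56*I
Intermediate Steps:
G(N) = -674 + 351*N
a = -260798
√(a + G(-48)) = √(-260798 + (-674 + 351*(-48))) = √(-260798 + (-674 - 16848)) = √(-260798 - 17522) = √(-278320) = 28*I*√355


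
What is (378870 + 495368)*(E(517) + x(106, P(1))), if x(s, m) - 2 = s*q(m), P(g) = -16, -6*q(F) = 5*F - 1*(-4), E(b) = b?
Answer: 4882619230/3 ≈ 1.6275e+9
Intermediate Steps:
q(F) = -⅔ - 5*F/6 (q(F) = -(5*F - 1*(-4))/6 = -(5*F + 4)/6 = -(4 + 5*F)/6 = -⅔ - 5*F/6)
x(s, m) = 2 + s*(-⅔ - 5*m/6)
(378870 + 495368)*(E(517) + x(106, P(1))) = (378870 + 495368)*(517 + (2 - ⅙*106*(4 + 5*(-16)))) = 874238*(517 + (2 - ⅙*106*(4 - 80))) = 874238*(517 + (2 - ⅙*106*(-76))) = 874238*(517 + (2 + 4028/3)) = 874238*(517 + 4034/3) = 874238*(5585/3) = 4882619230/3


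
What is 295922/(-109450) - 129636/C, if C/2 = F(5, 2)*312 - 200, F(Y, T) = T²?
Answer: -168283099/2606900 ≈ -64.553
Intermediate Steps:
C = 2096 (C = 2*(2²*312 - 200) = 2*(4*312 - 200) = 2*(1248 - 200) = 2*1048 = 2096)
295922/(-109450) - 129636/C = 295922/(-109450) - 129636/2096 = 295922*(-1/109450) - 129636*1/2096 = -13451/4975 - 32409/524 = -168283099/2606900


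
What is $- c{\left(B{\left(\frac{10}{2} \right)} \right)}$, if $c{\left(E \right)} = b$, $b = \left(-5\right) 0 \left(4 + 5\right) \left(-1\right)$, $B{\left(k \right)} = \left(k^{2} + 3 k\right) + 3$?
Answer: $0$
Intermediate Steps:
$B{\left(k \right)} = 3 + k^{2} + 3 k$
$b = 0$ ($b = 0 \cdot 9 \left(-1\right) = 0 \left(-9\right) = 0$)
$c{\left(E \right)} = 0$
$- c{\left(B{\left(\frac{10}{2} \right)} \right)} = \left(-1\right) 0 = 0$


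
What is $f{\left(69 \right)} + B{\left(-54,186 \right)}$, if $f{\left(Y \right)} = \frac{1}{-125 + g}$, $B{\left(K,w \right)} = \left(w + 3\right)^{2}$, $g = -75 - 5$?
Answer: $\frac{7322804}{205} \approx 35721.0$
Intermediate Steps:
$g = -80$
$B{\left(K,w \right)} = \left(3 + w\right)^{2}$
$f{\left(Y \right)} = - \frac{1}{205}$ ($f{\left(Y \right)} = \frac{1}{-125 - 80} = \frac{1}{-205} = - \frac{1}{205}$)
$f{\left(69 \right)} + B{\left(-54,186 \right)} = - \frac{1}{205} + \left(3 + 186\right)^{2} = - \frac{1}{205} + 189^{2} = - \frac{1}{205} + 35721 = \frac{7322804}{205}$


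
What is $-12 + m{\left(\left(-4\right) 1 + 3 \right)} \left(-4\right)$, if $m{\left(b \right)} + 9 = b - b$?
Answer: $24$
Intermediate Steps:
$m{\left(b \right)} = -9$ ($m{\left(b \right)} = -9 + \left(b - b\right) = -9 + 0 = -9$)
$-12 + m{\left(\left(-4\right) 1 + 3 \right)} \left(-4\right) = -12 - -36 = -12 + 36 = 24$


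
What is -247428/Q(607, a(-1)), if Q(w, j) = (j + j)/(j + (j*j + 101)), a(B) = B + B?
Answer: 6371271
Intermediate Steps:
a(B) = 2*B
Q(w, j) = 2*j/(101 + j + j²) (Q(w, j) = (2*j)/(j + (j² + 101)) = (2*j)/(j + (101 + j²)) = (2*j)/(101 + j + j²) = 2*j/(101 + j + j²))
-247428/Q(607, a(-1)) = -247428/(2*(2*(-1))/(101 + 2*(-1) + (2*(-1))²)) = -247428/(2*(-2)/(101 - 2 + (-2)²)) = -247428/(2*(-2)/(101 - 2 + 4)) = -247428/(2*(-2)/103) = -247428/(2*(-2)*(1/103)) = -247428/(-4/103) = -247428*(-103/4) = 6371271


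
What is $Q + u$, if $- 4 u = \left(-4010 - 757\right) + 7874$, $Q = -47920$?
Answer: $- \frac{194787}{4} \approx -48697.0$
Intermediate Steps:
$u = - \frac{3107}{4}$ ($u = - \frac{\left(-4010 - 757\right) + 7874}{4} = - \frac{-4767 + 7874}{4} = \left(- \frac{1}{4}\right) 3107 = - \frac{3107}{4} \approx -776.75$)
$Q + u = -47920 - \frac{3107}{4} = - \frac{194787}{4}$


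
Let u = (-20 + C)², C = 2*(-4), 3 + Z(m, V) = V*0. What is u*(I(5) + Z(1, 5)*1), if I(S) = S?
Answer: 1568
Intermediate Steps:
Z(m, V) = -3 (Z(m, V) = -3 + V*0 = -3 + 0 = -3)
C = -8
u = 784 (u = (-20 - 8)² = (-28)² = 784)
u*(I(5) + Z(1, 5)*1) = 784*(5 - 3*1) = 784*(5 - 3) = 784*2 = 1568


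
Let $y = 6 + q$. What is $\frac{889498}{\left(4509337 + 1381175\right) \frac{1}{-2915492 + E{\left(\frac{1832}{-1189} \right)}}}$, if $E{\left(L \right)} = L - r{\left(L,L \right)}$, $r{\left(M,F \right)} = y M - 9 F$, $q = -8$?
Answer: $- \frac{385435268876257}{875477346} \approx -4.4026 \cdot 10^{5}$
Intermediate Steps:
$y = -2$ ($y = 6 - 8 = -2$)
$r{\left(M,F \right)} = - 9 F - 2 M$ ($r{\left(M,F \right)} = - 2 M - 9 F = - 9 F - 2 M$)
$E{\left(L \right)} = 12 L$ ($E{\left(L \right)} = L - \left(- 9 L - 2 L\right) = L - - 11 L = L + 11 L = 12 L$)
$\frac{889498}{\left(4509337 + 1381175\right) \frac{1}{-2915492 + E{\left(\frac{1832}{-1189} \right)}}} = \frac{889498}{\left(4509337 + 1381175\right) \frac{1}{-2915492 + 12 \frac{1832}{-1189}}} = \frac{889498}{5890512 \frac{1}{-2915492 + 12 \cdot 1832 \left(- \frac{1}{1189}\right)}} = \frac{889498}{5890512 \frac{1}{-2915492 + 12 \left(- \frac{1832}{1189}\right)}} = \frac{889498}{5890512 \frac{1}{-2915492 - \frac{21984}{1189}}} = \frac{889498}{5890512 \frac{1}{- \frac{3466541972}{1189}}} = \frac{889498}{5890512 \left(- \frac{1189}{3466541972}\right)} = \frac{889498}{- \frac{1750954692}{866635493}} = 889498 \left(- \frac{866635493}{1750954692}\right) = - \frac{385435268876257}{875477346}$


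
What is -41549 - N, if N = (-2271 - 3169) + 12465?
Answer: -48574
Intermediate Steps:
N = 7025 (N = -5440 + 12465 = 7025)
-41549 - N = -41549 - 1*7025 = -41549 - 7025 = -48574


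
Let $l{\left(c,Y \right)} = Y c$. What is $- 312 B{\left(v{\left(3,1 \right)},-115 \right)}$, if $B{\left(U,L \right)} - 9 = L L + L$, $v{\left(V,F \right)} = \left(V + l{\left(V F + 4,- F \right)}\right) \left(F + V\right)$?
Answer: $-4093128$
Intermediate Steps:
$v{\left(V,F \right)} = \left(F + V\right) \left(V - F \left(4 + F V\right)\right)$ ($v{\left(V,F \right)} = \left(V + - F \left(V F + 4\right)\right) \left(F + V\right) = \left(V + - F \left(F V + 4\right)\right) \left(F + V\right) = \left(V + - F \left(4 + F V\right)\right) \left(F + V\right) = \left(V - F \left(4 + F V\right)\right) \left(F + V\right) = \left(F + V\right) \left(V - F \left(4 + F V\right)\right)$)
$B{\left(U,L \right)} = 9 + L + L^{2}$ ($B{\left(U,L \right)} = 9 + \left(L L + L\right) = 9 + \left(L^{2} + L\right) = 9 + \left(L + L^{2}\right) = 9 + L + L^{2}$)
$- 312 B{\left(v{\left(3,1 \right)},-115 \right)} = - 312 \left(9 - 115 + \left(-115\right)^{2}\right) = - 312 \left(9 - 115 + 13225\right) = \left(-312\right) 13119 = -4093128$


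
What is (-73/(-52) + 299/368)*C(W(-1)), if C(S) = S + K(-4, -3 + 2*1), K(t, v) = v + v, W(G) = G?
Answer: -1383/208 ≈ -6.6490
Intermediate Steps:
K(t, v) = 2*v
C(S) = -2 + S (C(S) = S + 2*(-3 + 2*1) = S + 2*(-3 + 2) = S + 2*(-1) = S - 2 = -2 + S)
(-73/(-52) + 299/368)*C(W(-1)) = (-73/(-52) + 299/368)*(-2 - 1) = (-73*(-1/52) + 299*(1/368))*(-3) = (73/52 + 13/16)*(-3) = (461/208)*(-3) = -1383/208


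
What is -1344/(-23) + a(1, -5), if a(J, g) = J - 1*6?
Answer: 1229/23 ≈ 53.435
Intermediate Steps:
a(J, g) = -6 + J (a(J, g) = J - 6 = -6 + J)
-1344/(-23) + a(1, -5) = -1344/(-23) + (-6 + 1) = -1344*(-1)/23 - 5 = -48*(-28/23) - 5 = 1344/23 - 5 = 1229/23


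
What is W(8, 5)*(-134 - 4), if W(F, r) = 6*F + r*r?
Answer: -10074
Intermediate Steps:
W(F, r) = r² + 6*F (W(F, r) = 6*F + r² = r² + 6*F)
W(8, 5)*(-134 - 4) = (5² + 6*8)*(-134 - 4) = (25 + 48)*(-138) = 73*(-138) = -10074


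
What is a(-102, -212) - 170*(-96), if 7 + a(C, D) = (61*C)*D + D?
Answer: 1335165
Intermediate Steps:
a(C, D) = -7 + D + 61*C*D (a(C, D) = -7 + ((61*C)*D + D) = -7 + (61*C*D + D) = -7 + (D + 61*C*D) = -7 + D + 61*C*D)
a(-102, -212) - 170*(-96) = (-7 - 212 + 61*(-102)*(-212)) - 170*(-96) = (-7 - 212 + 1319064) + 16320 = 1318845 + 16320 = 1335165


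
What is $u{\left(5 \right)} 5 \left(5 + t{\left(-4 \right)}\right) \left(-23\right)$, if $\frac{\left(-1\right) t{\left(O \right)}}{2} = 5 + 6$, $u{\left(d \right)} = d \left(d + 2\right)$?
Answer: $68425$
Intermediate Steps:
$u{\left(d \right)} = d \left(2 + d\right)$
$t{\left(O \right)} = -22$ ($t{\left(O \right)} = - 2 \left(5 + 6\right) = \left(-2\right) 11 = -22$)
$u{\left(5 \right)} 5 \left(5 + t{\left(-4 \right)}\right) \left(-23\right) = 5 \left(2 + 5\right) 5 \left(5 - 22\right) \left(-23\right) = 5 \cdot 7 \cdot 5 \left(-17\right) \left(-23\right) = 35 \left(-85\right) \left(-23\right) = \left(-2975\right) \left(-23\right) = 68425$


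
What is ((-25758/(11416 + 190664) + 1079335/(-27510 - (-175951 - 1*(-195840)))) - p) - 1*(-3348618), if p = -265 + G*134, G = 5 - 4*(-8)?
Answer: 38404314364887/11484880 ≈ 3.3439e+6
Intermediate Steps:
G = 37 (G = 5 + 32 = 37)
p = 4693 (p = -265 + 37*134 = -265 + 4958 = 4693)
((-25758/(11416 + 190664) + 1079335/(-27510 - (-175951 - 1*(-195840)))) - p) - 1*(-3348618) = ((-25758/(11416 + 190664) + 1079335/(-27510 - (-175951 - 1*(-195840)))) - 1*4693) - 1*(-3348618) = ((-25758/202080 + 1079335/(-27510 - (-175951 + 195840))) - 4693) + 3348618 = ((-25758*1/202080 + 1079335/(-27510 - 1*19889)) - 4693) + 3348618 = ((-4293/33680 + 1079335/(-27510 - 19889)) - 4693) + 3348618 = ((-4293/33680 + 1079335/(-47399)) - 4693) + 3348618 = ((-4293/33680 + 1079335*(-1/47399)) - 4693) + 3348618 = ((-4293/33680 - 7765/341) - 4693) + 3348618 = (-262989113/11484880 - 4693) + 3348618 = -54161530953/11484880 + 3348618 = 38404314364887/11484880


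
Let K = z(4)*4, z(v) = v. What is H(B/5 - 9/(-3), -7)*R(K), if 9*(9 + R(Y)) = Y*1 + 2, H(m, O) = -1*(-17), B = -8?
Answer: -119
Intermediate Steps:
H(m, O) = 17
K = 16 (K = 4*4 = 16)
R(Y) = -79/9 + Y/9 (R(Y) = -9 + (Y*1 + 2)/9 = -9 + (Y + 2)/9 = -9 + (2 + Y)/9 = -9 + (2/9 + Y/9) = -79/9 + Y/9)
H(B/5 - 9/(-3), -7)*R(K) = 17*(-79/9 + (⅑)*16) = 17*(-79/9 + 16/9) = 17*(-7) = -119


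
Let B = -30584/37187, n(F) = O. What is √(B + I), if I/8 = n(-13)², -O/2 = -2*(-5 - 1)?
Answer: 2*√1592785328486/37187 ≈ 67.876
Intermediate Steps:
O = -24 (O = -(-4)*(-5 - 1) = -(-4)*(-6) = -2*12 = -24)
n(F) = -24
B = -30584/37187 (B = -30584*1/37187 = -30584/37187 ≈ -0.82244)
I = 4608 (I = 8*(-24)² = 8*576 = 4608)
√(B + I) = √(-30584/37187 + 4608) = √(171327112/37187) = 2*√1592785328486/37187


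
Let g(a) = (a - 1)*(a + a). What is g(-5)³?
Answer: 216000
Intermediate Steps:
g(a) = 2*a*(-1 + a) (g(a) = (-1 + a)*(2*a) = 2*a*(-1 + a))
g(-5)³ = (2*(-5)*(-1 - 5))³ = (2*(-5)*(-6))³ = 60³ = 216000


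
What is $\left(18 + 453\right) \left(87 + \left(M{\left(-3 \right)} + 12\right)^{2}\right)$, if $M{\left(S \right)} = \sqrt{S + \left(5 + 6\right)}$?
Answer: $112569 + 22608 \sqrt{2} \approx 1.4454 \cdot 10^{5}$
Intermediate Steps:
$M{\left(S \right)} = \sqrt{11 + S}$ ($M{\left(S \right)} = \sqrt{S + 11} = \sqrt{11 + S}$)
$\left(18 + 453\right) \left(87 + \left(M{\left(-3 \right)} + 12\right)^{2}\right) = \left(18 + 453\right) \left(87 + \left(\sqrt{11 - 3} + 12\right)^{2}\right) = 471 \left(87 + \left(\sqrt{8} + 12\right)^{2}\right) = 471 \left(87 + \left(2 \sqrt{2} + 12\right)^{2}\right) = 471 \left(87 + \left(12 + 2 \sqrt{2}\right)^{2}\right) = 40977 + 471 \left(12 + 2 \sqrt{2}\right)^{2}$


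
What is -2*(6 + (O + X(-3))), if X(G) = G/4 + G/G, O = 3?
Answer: -37/2 ≈ -18.500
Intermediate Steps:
X(G) = 1 + G/4 (X(G) = G*(1/4) + 1 = G/4 + 1 = 1 + G/4)
-2*(6 + (O + X(-3))) = -2*(6 + (3 + (1 + (1/4)*(-3)))) = -2*(6 + (3 + (1 - 3/4))) = -2*(6 + (3 + 1/4)) = -2*(6 + 13/4) = -2*37/4 = -37/2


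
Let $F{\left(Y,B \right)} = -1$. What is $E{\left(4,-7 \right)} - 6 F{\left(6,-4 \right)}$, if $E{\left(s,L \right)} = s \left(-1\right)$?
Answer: $2$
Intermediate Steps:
$E{\left(s,L \right)} = - s$
$E{\left(4,-7 \right)} - 6 F{\left(6,-4 \right)} = \left(-1\right) 4 - -6 = -4 + 6 = 2$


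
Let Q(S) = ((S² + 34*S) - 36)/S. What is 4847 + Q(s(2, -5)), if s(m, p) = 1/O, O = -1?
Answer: 4916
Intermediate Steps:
s(m, p) = -1 (s(m, p) = 1/(-1) = -1)
Q(S) = (-36 + S² + 34*S)/S
4847 + Q(s(2, -5)) = 4847 + (34 - 1 - 36/(-1)) = 4847 + (34 - 1 - 36*(-1)) = 4847 + (34 - 1 + 36) = 4847 + 69 = 4916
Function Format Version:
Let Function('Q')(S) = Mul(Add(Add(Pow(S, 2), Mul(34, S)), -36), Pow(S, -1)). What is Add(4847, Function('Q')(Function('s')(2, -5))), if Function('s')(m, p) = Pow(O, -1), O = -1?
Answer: 4916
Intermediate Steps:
Function('s')(m, p) = -1 (Function('s')(m, p) = Pow(-1, -1) = -1)
Function('Q')(S) = Mul(Pow(S, -1), Add(-36, Pow(S, 2), Mul(34, S))) (Function('Q')(S) = Mul(Add(-36, Pow(S, 2), Mul(34, S)), Pow(S, -1)) = Mul(Pow(S, -1), Add(-36, Pow(S, 2), Mul(34, S))))
Add(4847, Function('Q')(Function('s')(2, -5))) = Add(4847, Add(34, -1, Mul(-36, Pow(-1, -1)))) = Add(4847, Add(34, -1, Mul(-36, -1))) = Add(4847, Add(34, -1, 36)) = Add(4847, 69) = 4916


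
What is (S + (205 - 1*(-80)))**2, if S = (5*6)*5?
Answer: 189225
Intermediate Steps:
S = 150 (S = 30*5 = 150)
(S + (205 - 1*(-80)))**2 = (150 + (205 - 1*(-80)))**2 = (150 + (205 + 80))**2 = (150 + 285)**2 = 435**2 = 189225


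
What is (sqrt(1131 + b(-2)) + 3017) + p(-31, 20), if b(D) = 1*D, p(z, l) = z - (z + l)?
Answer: 2997 + sqrt(1129) ≈ 3030.6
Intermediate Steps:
p(z, l) = -l (p(z, l) = z - (l + z) = z + (-l - z) = -l)
b(D) = D
(sqrt(1131 + b(-2)) + 3017) + p(-31, 20) = (sqrt(1131 - 2) + 3017) - 1*20 = (sqrt(1129) + 3017) - 20 = (3017 + sqrt(1129)) - 20 = 2997 + sqrt(1129)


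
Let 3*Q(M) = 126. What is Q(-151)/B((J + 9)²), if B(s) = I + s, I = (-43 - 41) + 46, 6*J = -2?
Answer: 189/167 ≈ 1.1317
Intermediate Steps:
J = -⅓ (J = (⅙)*(-2) = -⅓ ≈ -0.33333)
Q(M) = 42 (Q(M) = (⅓)*126 = 42)
I = -38 (I = -84 + 46 = -38)
B(s) = -38 + s
Q(-151)/B((J + 9)²) = 42/(-38 + (-⅓ + 9)²) = 42/(-38 + (26/3)²) = 42/(-38 + 676/9) = 42/(334/9) = 42*(9/334) = 189/167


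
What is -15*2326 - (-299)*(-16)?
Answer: -39674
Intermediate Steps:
-15*2326 - (-299)*(-16) = -34890 - 1*4784 = -34890 - 4784 = -39674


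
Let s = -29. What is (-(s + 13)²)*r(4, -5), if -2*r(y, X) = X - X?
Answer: 0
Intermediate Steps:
r(y, X) = 0 (r(y, X) = -(X - X)/2 = -½*0 = 0)
(-(s + 13)²)*r(4, -5) = -(-29 + 13)²*0 = -1*(-16)²*0 = -1*256*0 = -256*0 = 0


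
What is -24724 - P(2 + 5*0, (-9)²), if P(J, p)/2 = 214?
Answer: -25152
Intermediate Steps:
P(J, p) = 428 (P(J, p) = 2*214 = 428)
-24724 - P(2 + 5*0, (-9)²) = -24724 - 1*428 = -24724 - 428 = -25152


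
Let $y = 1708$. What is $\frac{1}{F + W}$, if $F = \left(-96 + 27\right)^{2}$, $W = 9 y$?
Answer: $\frac{1}{20133} \approx 4.967 \cdot 10^{-5}$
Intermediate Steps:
$W = 15372$ ($W = 9 \cdot 1708 = 15372$)
$F = 4761$ ($F = \left(-69\right)^{2} = 4761$)
$\frac{1}{F + W} = \frac{1}{4761 + 15372} = \frac{1}{20133}$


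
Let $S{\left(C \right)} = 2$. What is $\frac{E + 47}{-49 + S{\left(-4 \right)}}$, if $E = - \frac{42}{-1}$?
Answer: $- \frac{89}{47} \approx -1.8936$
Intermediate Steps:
$E = 42$ ($E = \left(-42\right) \left(-1\right) = 42$)
$\frac{E + 47}{-49 + S{\left(-4 \right)}} = \frac{42 + 47}{-49 + 2} = \frac{89}{-47} = 89 \left(- \frac{1}{47}\right) = - \frac{89}{47}$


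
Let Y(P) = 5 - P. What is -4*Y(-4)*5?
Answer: -180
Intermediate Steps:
-4*Y(-4)*5 = -4*(5 - 1*(-4))*5 = -4*(5 + 4)*5 = -4*9*5 = -36*5 = -180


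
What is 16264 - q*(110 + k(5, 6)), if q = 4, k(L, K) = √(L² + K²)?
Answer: 15824 - 4*√61 ≈ 15793.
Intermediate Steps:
k(L, K) = √(K² + L²)
16264 - q*(110 + k(5, 6)) = 16264 - 4*(110 + √(6² + 5²)) = 16264 - 4*(110 + √(36 + 25)) = 16264 - 4*(110 + √61) = 16264 - (440 + 4*√61) = 16264 + (-440 - 4*√61) = 15824 - 4*√61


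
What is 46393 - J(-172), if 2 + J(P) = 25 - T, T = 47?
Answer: 46417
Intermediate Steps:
J(P) = -24 (J(P) = -2 + (25 - 1*47) = -2 + (25 - 47) = -2 - 22 = -24)
46393 - J(-172) = 46393 - 1*(-24) = 46393 + 24 = 46417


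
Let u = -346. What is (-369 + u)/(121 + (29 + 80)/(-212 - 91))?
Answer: -216645/36554 ≈ -5.9267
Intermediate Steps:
(-369 + u)/(121 + (29 + 80)/(-212 - 91)) = (-369 - 346)/(121 + (29 + 80)/(-212 - 91)) = -715/(121 + 109/(-303)) = -715/(121 + 109*(-1/303)) = -715/(121 - 109/303) = -715/36554/303 = -715*303/36554 = -216645/36554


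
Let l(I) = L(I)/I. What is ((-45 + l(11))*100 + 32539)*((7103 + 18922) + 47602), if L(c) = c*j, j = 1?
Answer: 2071790153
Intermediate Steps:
L(c) = c (L(c) = c*1 = c)
l(I) = 1 (l(I) = I/I = 1)
((-45 + l(11))*100 + 32539)*((7103 + 18922) + 47602) = ((-45 + 1)*100 + 32539)*((7103 + 18922) + 47602) = (-44*100 + 32539)*(26025 + 47602) = (-4400 + 32539)*73627 = 28139*73627 = 2071790153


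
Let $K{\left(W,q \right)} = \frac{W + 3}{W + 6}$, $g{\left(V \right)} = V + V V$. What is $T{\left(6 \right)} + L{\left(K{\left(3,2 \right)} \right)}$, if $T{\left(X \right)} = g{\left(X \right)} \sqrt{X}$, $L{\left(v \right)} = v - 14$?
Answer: $- \frac{40}{3} + 42 \sqrt{6} \approx 89.545$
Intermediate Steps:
$g{\left(V \right)} = V + V^{2}$
$K{\left(W,q \right)} = \frac{3 + W}{6 + W}$
$L{\left(v \right)} = -14 + v$
$T{\left(X \right)} = X^{\frac{3}{2}} \left(1 + X\right)$ ($T{\left(X \right)} = X \left(1 + X\right) \sqrt{X} = X^{\frac{3}{2}} \left(1 + X\right)$)
$T{\left(6 \right)} + L{\left(K{\left(3,2 \right)} \right)} = 6^{\frac{3}{2}} \left(1 + 6\right) - \left(14 - \frac{3 + 3}{6 + 3}\right) = 6 \sqrt{6} \cdot 7 - \left(14 - \frac{1}{9} \cdot 6\right) = 42 \sqrt{6} + \left(-14 + \frac{1}{9} \cdot 6\right) = 42 \sqrt{6} + \left(-14 + \frac{2}{3}\right) = 42 \sqrt{6} - \frac{40}{3} = - \frac{40}{3} + 42 \sqrt{6}$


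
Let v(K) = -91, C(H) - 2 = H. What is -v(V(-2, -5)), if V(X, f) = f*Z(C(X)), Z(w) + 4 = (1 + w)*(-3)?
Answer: 91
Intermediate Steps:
C(H) = 2 + H
Z(w) = -7 - 3*w (Z(w) = -4 + (1 + w)*(-3) = -4 + (-3 - 3*w) = -7 - 3*w)
V(X, f) = f*(-13 - 3*X) (V(X, f) = f*(-7 - 3*(2 + X)) = f*(-7 + (-6 - 3*X)) = f*(-13 - 3*X))
-v(V(-2, -5)) = -1*(-91) = 91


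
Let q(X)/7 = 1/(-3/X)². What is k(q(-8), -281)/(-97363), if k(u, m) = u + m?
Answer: 2081/876267 ≈ 0.0023748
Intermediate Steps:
q(X) = 7*X²/9 (q(X) = 7*(1/(-3/X)²) = 7*(1/(9/X²)) = 7*(1*(X²/9)) = 7*(X²/9) = 7*X²/9)
k(u, m) = m + u
k(q(-8), -281)/(-97363) = (-281 + (7/9)*(-8)²)/(-97363) = (-281 + (7/9)*64)*(-1/97363) = (-281 + 448/9)*(-1/97363) = -2081/9*(-1/97363) = 2081/876267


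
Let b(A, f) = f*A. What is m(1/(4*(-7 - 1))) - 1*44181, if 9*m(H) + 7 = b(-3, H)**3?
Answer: -13029736421/294912 ≈ -44182.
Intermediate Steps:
b(A, f) = A*f
m(H) = -7/9 - 3*H**3 (m(H) = -7/9 + (-3*H)**3/9 = -7/9 + (-27*H**3)/9 = -7/9 - 3*H**3)
m(1/(4*(-7 - 1))) - 1*44181 = (-7/9 - 3*1/(64*(-7 - 1)**3)) - 1*44181 = (-7/9 - 3*(1/(4*(-8)))**3) - 44181 = (-7/9 - 3*(1/(-32))**3) - 44181 = (-7/9 - 3*(-1/32)**3) - 44181 = (-7/9 - 3*(-1/32768)) - 44181 = (-7/9 + 3/32768) - 44181 = -229349/294912 - 44181 = -13029736421/294912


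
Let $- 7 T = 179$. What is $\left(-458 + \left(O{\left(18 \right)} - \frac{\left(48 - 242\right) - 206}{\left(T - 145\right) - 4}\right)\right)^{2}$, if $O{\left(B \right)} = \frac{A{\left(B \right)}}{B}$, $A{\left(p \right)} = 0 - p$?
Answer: $\frac{79438858801}{373321} \approx 2.1279 \cdot 10^{5}$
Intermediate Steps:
$T = - \frac{179}{7}$ ($T = \left(- \frac{1}{7}\right) 179 = - \frac{179}{7} \approx -25.571$)
$A{\left(p \right)} = - p$
$O{\left(B \right)} = -1$ ($O{\left(B \right)} = \frac{\left(-1\right) B}{B} = -1$)
$\left(-458 + \left(O{\left(18 \right)} - \frac{\left(48 - 242\right) - 206}{\left(T - 145\right) - 4}\right)\right)^{2} = \left(-458 - \left(1 + \frac{\left(48 - 242\right) - 206}{\left(- \frac{179}{7} - 145\right) - 4}\right)\right)^{2} = \left(-458 - \left(1 + \frac{-194 - 206}{- \frac{1194}{7} - 4}\right)\right)^{2} = \left(-458 - \left(1 - \frac{400}{- \frac{1222}{7}}\right)\right)^{2} = \left(-458 - \left(1 - - \frac{1400}{611}\right)\right)^{2} = \left(-458 - \frac{2011}{611}\right)^{2} = \left(- \frac{281849}{611}\right)^{2} = \frac{79438858801}{373321}$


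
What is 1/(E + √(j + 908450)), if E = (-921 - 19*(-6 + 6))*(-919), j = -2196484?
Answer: 846399/716392555235 - I*√1288034/716392555235 ≈ 1.1815e-6 - 1.5842e-9*I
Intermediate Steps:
E = 846399 (E = (-921 - 19*0)*(-919) = (-921 + 0)*(-919) = -921*(-919) = 846399)
1/(E + √(j + 908450)) = 1/(846399 + √(-2196484 + 908450)) = 1/(846399 + √(-1288034)) = 1/(846399 + I*√1288034)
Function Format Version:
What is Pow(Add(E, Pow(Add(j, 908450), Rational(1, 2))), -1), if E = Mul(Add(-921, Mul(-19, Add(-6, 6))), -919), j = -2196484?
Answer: Add(Rational(846399, 716392555235), Mul(Rational(-1, 716392555235), I, Pow(1288034, Rational(1, 2)))) ≈ Add(1.1815e-6, Mul(-1.5842e-9, I))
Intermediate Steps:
E = 846399 (E = Mul(Add(-921, Mul(-19, 0)), -919) = Mul(Add(-921, 0), -919) = Mul(-921, -919) = 846399)
Pow(Add(E, Pow(Add(j, 908450), Rational(1, 2))), -1) = Pow(Add(846399, Pow(Add(-2196484, 908450), Rational(1, 2))), -1) = Pow(Add(846399, Pow(-1288034, Rational(1, 2))), -1) = Pow(Add(846399, Mul(I, Pow(1288034, Rational(1, 2)))), -1)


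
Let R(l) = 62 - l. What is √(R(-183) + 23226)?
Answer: 7*√479 ≈ 153.20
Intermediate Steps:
√(R(-183) + 23226) = √((62 - 1*(-183)) + 23226) = √((62 + 183) + 23226) = √(245 + 23226) = √23471 = 7*√479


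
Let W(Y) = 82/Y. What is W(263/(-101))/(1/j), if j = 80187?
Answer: -664108734/263 ≈ -2.5251e+6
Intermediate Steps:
W(263/(-101))/(1/j) = (82/((263/(-101))))/(1/80187) = (82/((263*(-1/101))))/(1/80187) = (82/(-263/101))*80187 = (82*(-101/263))*80187 = -8282/263*80187 = -664108734/263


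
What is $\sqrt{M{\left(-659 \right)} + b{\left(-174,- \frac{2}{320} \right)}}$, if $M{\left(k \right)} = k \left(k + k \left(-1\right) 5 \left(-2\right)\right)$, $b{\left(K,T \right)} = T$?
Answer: $\frac{\sqrt{7643345590}}{40} \approx 2185.7$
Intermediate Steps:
$M{\left(k \right)} = 11 k^{2}$ ($M{\left(k \right)} = k \left(k + - k \left(-10\right)\right) = k \left(k + 10 k\right) = k 11 k = 11 k^{2}$)
$\sqrt{M{\left(-659 \right)} + b{\left(-174,- \frac{2}{320} \right)}} = \sqrt{11 \left(-659\right)^{2} - \frac{2}{320}} = \sqrt{11 \cdot 434281 - \frac{1}{160}} = \sqrt{4777091 - \frac{1}{160}} = \sqrt{\frac{764334559}{160}} = \frac{\sqrt{7643345590}}{40}$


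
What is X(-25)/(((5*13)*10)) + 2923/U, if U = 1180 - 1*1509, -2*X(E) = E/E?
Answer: -3800229/427700 ≈ -8.8853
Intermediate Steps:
X(E) = -½ (X(E) = -E/(2*E) = -½*1 = -½)
U = -329 (U = 1180 - 1509 = -329)
X(-25)/(((5*13)*10)) + 2923/U = -1/(2*((5*13)*10)) + 2923/(-329) = -1/(2*(65*10)) + 2923*(-1/329) = -½/650 - 2923/329 = -½*1/650 - 2923/329 = -1/1300 - 2923/329 = -3800229/427700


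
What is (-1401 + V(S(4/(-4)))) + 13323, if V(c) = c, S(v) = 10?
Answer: 11932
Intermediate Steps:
(-1401 + V(S(4/(-4)))) + 13323 = (-1401 + 10) + 13323 = -1391 + 13323 = 11932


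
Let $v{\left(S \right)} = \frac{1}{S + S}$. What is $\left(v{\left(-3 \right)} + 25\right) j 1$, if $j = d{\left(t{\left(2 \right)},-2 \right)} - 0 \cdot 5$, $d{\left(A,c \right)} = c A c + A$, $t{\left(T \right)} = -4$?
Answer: $- \frac{1490}{3} \approx -496.67$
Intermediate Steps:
$v{\left(S \right)} = \frac{1}{2 S}$
$d{\left(A,c \right)} = A + A c^{2}$ ($d{\left(A,c \right)} = A c c + A = A c^{2} + A = A + A c^{2}$)
$j = -20$ ($j = - 4 \left(1 + \left(-2\right)^{2}\right) - 0 \cdot 5 = - 4 \left(1 + 4\right) - 0 = \left(-4\right) 5 + 0 = -20 + 0 = -20$)
$\left(v{\left(-3 \right)} + 25\right) j 1 = \left(\frac{1}{2 \left(-3\right)} + 25\right) \left(-20\right) 1 = \left(\frac{1}{2} \left(- \frac{1}{3}\right) + 25\right) \left(-20\right) 1 = \left(- \frac{1}{6} + 25\right) \left(-20\right) 1 = \frac{149}{6} \left(-20\right) 1 = \left(- \frac{1490}{3}\right) 1 = - \frac{1490}{3}$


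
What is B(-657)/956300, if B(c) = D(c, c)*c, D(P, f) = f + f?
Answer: 5913/6550 ≈ 0.90275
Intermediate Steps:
D(P, f) = 2*f
B(c) = 2*c² (B(c) = (2*c)*c = 2*c²)
B(-657)/956300 = (2*(-657)²)/956300 = (2*431649)*(1/956300) = 863298*(1/956300) = 5913/6550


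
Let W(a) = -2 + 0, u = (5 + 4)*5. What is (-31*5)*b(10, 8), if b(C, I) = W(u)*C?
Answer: 3100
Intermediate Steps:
u = 45 (u = 9*5 = 45)
W(a) = -2
b(C, I) = -2*C
(-31*5)*b(10, 8) = (-31*5)*(-2*10) = -155*(-20) = 3100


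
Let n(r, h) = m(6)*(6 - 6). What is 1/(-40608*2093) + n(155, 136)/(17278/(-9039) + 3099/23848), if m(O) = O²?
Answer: -1/84992544 ≈ -1.1766e-8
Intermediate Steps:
n(r, h) = 0 (n(r, h) = 6²*(6 - 6) = 36*0 = 0)
1/(-40608*2093) + n(155, 136)/(17278/(-9039) + 3099/23848) = 1/(-40608*2093) + 0/(17278/(-9039) + 3099/23848) = -1/40608*1/2093 + 0/(17278*(-1/9039) + 3099*(1/23848)) = -1/84992544 + 0/(-17278/9039 + 3099/23848) = -1/84992544 + 0/(-384033883/215562072) = -1/84992544 + 0*(-215562072/384033883) = -1/84992544 + 0 = -1/84992544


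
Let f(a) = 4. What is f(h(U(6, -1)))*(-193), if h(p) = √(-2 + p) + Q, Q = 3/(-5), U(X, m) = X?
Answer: -772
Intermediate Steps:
Q = -⅗ (Q = 3*(-⅕) = -⅗ ≈ -0.60000)
h(p) = -⅗ + √(-2 + p) (h(p) = √(-2 + p) - ⅗ = -⅗ + √(-2 + p))
f(h(U(6, -1)))*(-193) = 4*(-193) = -772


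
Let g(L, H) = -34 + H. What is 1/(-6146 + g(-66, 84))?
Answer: -1/6096 ≈ -0.00016404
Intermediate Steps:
1/(-6146 + g(-66, 84)) = 1/(-6146 + (-34 + 84)) = 1/(-6146 + 50) = 1/(-6096) = -1/6096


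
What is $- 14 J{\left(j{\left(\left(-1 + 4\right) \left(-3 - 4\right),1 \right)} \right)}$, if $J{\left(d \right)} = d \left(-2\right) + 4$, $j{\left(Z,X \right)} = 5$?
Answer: $84$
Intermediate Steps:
$J{\left(d \right)} = 4 - 2 d$ ($J{\left(d \right)} = - 2 d + 4 = 4 - 2 d$)
$- 14 J{\left(j{\left(\left(-1 + 4\right) \left(-3 - 4\right),1 \right)} \right)} = - 14 \left(4 - 10\right) = \left(-14\right) \left(-6\right) = 84$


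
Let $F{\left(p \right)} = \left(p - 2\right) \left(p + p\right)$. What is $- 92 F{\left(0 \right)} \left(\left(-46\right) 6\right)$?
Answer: $0$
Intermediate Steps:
$F{\left(p \right)} = 2 p \left(-2 + p\right)$ ($F{\left(p \right)} = \left(-2 + p\right) 2 p = 2 p \left(-2 + p\right)$)
$- 92 F{\left(0 \right)} \left(\left(-46\right) 6\right) = - 92 \cdot 2 \cdot 0 \left(-2 + 0\right) \left(\left(-46\right) 6\right) = - 92 \cdot 2 \cdot 0 \left(-2\right) \left(-276\right) = \left(-92\right) 0 \left(-276\right) = 0 \left(-276\right) = 0$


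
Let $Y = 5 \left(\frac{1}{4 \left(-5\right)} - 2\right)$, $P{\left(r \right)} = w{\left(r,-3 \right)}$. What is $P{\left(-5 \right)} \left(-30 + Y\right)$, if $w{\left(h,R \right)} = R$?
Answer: $\frac{483}{4} \approx 120.75$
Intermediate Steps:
$P{\left(r \right)} = -3$
$Y = - \frac{41}{4}$ ($Y = 5 \left(\frac{1}{4} \left(- \frac{1}{5}\right) - 2\right) = 5 \left(- \frac{1}{20} - 2\right) = 5 \left(- \frac{41}{20}\right) = - \frac{41}{4} \approx -10.25$)
$P{\left(-5 \right)} \left(-30 + Y\right) = - 3 \left(-30 - \frac{41}{4}\right) = \left(-3\right) \left(- \frac{161}{4}\right) = \frac{483}{4}$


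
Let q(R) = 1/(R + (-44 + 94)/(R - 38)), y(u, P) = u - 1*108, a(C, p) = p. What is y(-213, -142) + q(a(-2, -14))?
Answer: -124895/389 ≈ -321.07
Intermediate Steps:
y(u, P) = -108 + u (y(u, P) = u - 108 = -108 + u)
q(R) = 1/(R + 50/(-38 + R))
y(-213, -142) + q(a(-2, -14)) = (-108 - 213) + (-38 - 14)/(50 + (-14)² - 38*(-14)) = -321 - 52/(50 + 196 + 532) = -321 - 52/778 = -321 + (1/778)*(-52) = -321 - 26/389 = -124895/389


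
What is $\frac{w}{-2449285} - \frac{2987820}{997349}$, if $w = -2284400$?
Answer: $- \frac{1007935730620}{488558389093} \approx -2.0631$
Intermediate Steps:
$\frac{w}{-2449285} - \frac{2987820}{997349} = - \frac{2284400}{-2449285} - \frac{2987820}{997349} = \left(-2284400\right) \left(- \frac{1}{2449285}\right) - \frac{2987820}{997349} = \frac{456880}{489857} - \frac{2987820}{997349} = - \frac{1007935730620}{488558389093}$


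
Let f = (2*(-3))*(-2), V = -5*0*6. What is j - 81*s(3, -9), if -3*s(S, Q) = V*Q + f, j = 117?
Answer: 441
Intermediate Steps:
V = 0 (V = 0*6 = 0)
f = 12 (f = -6*(-2) = 12)
s(S, Q) = -4 (s(S, Q) = -(0*Q + 12)/3 = -(0 + 12)/3 = -⅓*12 = -4)
j - 81*s(3, -9) = 117 - 81*(-4) = 117 + 324 = 441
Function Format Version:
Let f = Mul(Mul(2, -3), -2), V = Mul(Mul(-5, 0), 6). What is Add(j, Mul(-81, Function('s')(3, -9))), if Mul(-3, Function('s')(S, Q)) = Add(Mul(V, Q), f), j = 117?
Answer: 441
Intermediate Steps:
V = 0 (V = Mul(0, 6) = 0)
f = 12 (f = Mul(-6, -2) = 12)
Function('s')(S, Q) = -4 (Function('s')(S, Q) = Mul(Rational(-1, 3), Add(Mul(0, Q), 12)) = Mul(Rational(-1, 3), Add(0, 12)) = Mul(Rational(-1, 3), 12) = -4)
Add(j, Mul(-81, Function('s')(3, -9))) = Add(117, Mul(-81, -4)) = Add(117, 324) = 441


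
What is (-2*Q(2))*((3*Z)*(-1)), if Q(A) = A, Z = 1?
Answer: 12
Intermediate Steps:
(-2*Q(2))*((3*Z)*(-1)) = (-2*2)*((3*1)*(-1)) = -12*(-1) = -4*(-3) = 12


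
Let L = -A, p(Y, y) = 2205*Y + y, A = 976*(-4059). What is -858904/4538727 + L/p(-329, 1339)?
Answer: -9301242901696/1643259726531 ≈ -5.6602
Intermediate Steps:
A = -3961584
p(Y, y) = y + 2205*Y
L = 3961584 (L = -1*(-3961584) = 3961584)
-858904/4538727 + L/p(-329, 1339) = -858904/4538727 + 3961584/(1339 + 2205*(-329)) = -858904*1/4538727 + 3961584/(1339 - 725445) = -858904/4538727 + 3961584/(-724106) = -858904/4538727 + 3961584*(-1/724106) = -858904/4538727 - 1980792/362053 = -9301242901696/1643259726531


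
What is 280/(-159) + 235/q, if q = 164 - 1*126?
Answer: 26725/6042 ≈ 4.4232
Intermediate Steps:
q = 38 (q = 164 - 126 = 38)
280/(-159) + 235/q = 280/(-159) + 235/38 = 280*(-1/159) + 235*(1/38) = -280/159 + 235/38 = 26725/6042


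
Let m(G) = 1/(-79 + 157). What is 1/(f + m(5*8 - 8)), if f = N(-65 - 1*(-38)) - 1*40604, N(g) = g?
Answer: -78/3169217 ≈ -2.4612e-5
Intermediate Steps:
f = -40631 (f = (-65 - 1*(-38)) - 1*40604 = (-65 + 38) - 40604 = -27 - 40604 = -40631)
m(G) = 1/78
1/(f + m(5*8 - 8)) = 1/(-40631 + 1/78) = 1/(-3169217/78) = -78/3169217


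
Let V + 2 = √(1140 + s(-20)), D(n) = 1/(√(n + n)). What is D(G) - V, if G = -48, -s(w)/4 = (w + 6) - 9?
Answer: 2 - 4*√77 - I*√6/24 ≈ -33.1 - 0.10206*I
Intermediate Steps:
s(w) = 12 - 4*w (s(w) = -4*((w + 6) - 9) = -4*((6 + w) - 9) = -4*(-3 + w) = 12 - 4*w)
D(n) = √2/(2*√n) (D(n) = 1/(√(2*n)) = 1/(√2*√n) = √2/(2*√n))
V = -2 + 4*√77 (V = -2 + √(1140 + (12 - 4*(-20))) = -2 + √(1140 + (12 + 80)) = -2 + √(1140 + 92) = -2 + √1232 = -2 + 4*√77 ≈ 33.100)
D(G) - V = √2/(2*√(-48)) - (-2 + 4*√77) = √2*(-I*√3/12)/2 + (2 - 4*√77) = -I*√6/24 + (2 - 4*√77) = 2 - 4*√77 - I*√6/24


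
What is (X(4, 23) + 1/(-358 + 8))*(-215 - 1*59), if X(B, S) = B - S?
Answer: 911187/175 ≈ 5206.8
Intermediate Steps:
(X(4, 23) + 1/(-358 + 8))*(-215 - 1*59) = ((4 - 1*23) + 1/(-358 + 8))*(-215 - 1*59) = ((4 - 23) + 1/(-350))*(-215 - 59) = (-19 - 1/350)*(-274) = -6651/350*(-274) = 911187/175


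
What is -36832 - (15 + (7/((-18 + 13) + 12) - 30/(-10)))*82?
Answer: -38390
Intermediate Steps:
-36832 - (15 + (7/((-18 + 13) + 12) - 30/(-10)))*82 = -36832 - (15 + (7/(-5 + 12) - 30*(-1/10)))*82 = -36832 - (15 + (7/7 + 3))*82 = -36832 - (15 + (7*(1/7) + 3))*82 = -36832 - (15 + (1 + 3))*82 = -36832 - (15 + 4)*82 = -36832 - 19*82 = -36832 - 1*1558 = -36832 - 1558 = -38390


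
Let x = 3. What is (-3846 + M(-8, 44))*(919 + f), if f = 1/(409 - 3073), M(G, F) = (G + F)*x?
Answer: -1525237945/444 ≈ -3.4352e+6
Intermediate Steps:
M(G, F) = 3*F + 3*G (M(G, F) = (G + F)*3 = (F + G)*3 = 3*F + 3*G)
f = -1/2664 (f = 1/(-2664) = -1/2664 ≈ -0.00037538)
(-3846 + M(-8, 44))*(919 + f) = (-3846 + (3*44 + 3*(-8)))*(919 - 1/2664) = (-3846 + (132 - 24))*(2448215/2664) = (-3846 + 108)*(2448215/2664) = -3738*2448215/2664 = -1525237945/444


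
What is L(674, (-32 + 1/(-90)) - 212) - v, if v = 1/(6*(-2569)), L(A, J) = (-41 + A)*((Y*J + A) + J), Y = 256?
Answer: -504414538283/12845 ≈ -3.9269e+7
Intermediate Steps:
L(A, J) = (-41 + A)*(A + 257*J) (L(A, J) = (-41 + A)*((256*J + A) + J) = (-41 + A)*((A + 256*J) + J) = (-41 + A)*(A + 257*J))
v = -1/15414 (v = 1/(-15414) = -1/15414 ≈ -6.4876e-5)
L(674, (-32 + 1/(-90)) - 212) - v = (674² - 10537*((-32 + 1/(-90)) - 212) - 41*674 + 257*674*((-32 + 1/(-90)) - 212)) - 1*(-1/15414) = (454276 - 10537*((-32 - 1/90) - 212) - 27634 + 257*674*((-32 - 1/90) - 212)) + 1/15414 = (454276 - 10537*(-2881/90 - 212) - 27634 + 257*674*(-2881/90 - 212)) + 1/15414 = (454276 - 10537*(-21961/90) - 27634 + 257*674*(-21961/90)) + 1/15414 = (454276 + 231403057/90 - 27634 - 1902020249/45) + 1/15414 = -1178079887/30 + 1/15414 = -504414538283/12845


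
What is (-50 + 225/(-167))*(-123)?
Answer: 1054725/167 ≈ 6315.7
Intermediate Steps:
(-50 + 225/(-167))*(-123) = (-50 + 225*(-1/167))*(-123) = (-50 - 225/167)*(-123) = -8575/167*(-123) = 1054725/167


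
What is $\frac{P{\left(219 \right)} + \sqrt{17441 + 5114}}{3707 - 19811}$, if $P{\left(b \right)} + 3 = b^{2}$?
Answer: $- \frac{7993}{2684} - \frac{\sqrt{22555}}{16104} \approx -2.9873$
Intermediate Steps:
$P{\left(b \right)} = -3 + b^{2}$
$\frac{P{\left(219 \right)} + \sqrt{17441 + 5114}}{3707 - 19811} = \frac{\left(-3 + 219^{2}\right) + \sqrt{17441 + 5114}}{3707 - 19811} = \frac{\left(-3 + 47961\right) + \sqrt{22555}}{-16104} = \left(47958 + \sqrt{22555}\right) \left(- \frac{1}{16104}\right) = - \frac{7993}{2684} - \frac{\sqrt{22555}}{16104}$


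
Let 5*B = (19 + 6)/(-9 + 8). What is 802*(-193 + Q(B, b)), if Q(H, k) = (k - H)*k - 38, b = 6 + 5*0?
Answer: -132330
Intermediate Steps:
B = -5 (B = ((19 + 6)/(-9 + 8))/5 = (25/(-1))/5 = (25*(-1))/5 = (⅕)*(-25) = -5)
b = 6 (b = 6 + 0 = 6)
Q(H, k) = -38 + k*(k - H) (Q(H, k) = k*(k - H) - 38 = -38 + k*(k - H))
802*(-193 + Q(B, b)) = 802*(-193 + (-38 + 6² - 1*(-5)*6)) = 802*(-193 + (-38 + 36 + 30)) = 802*(-193 + 28) = 802*(-165) = -132330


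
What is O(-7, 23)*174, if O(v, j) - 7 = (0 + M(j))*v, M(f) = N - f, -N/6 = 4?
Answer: 58464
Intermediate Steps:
N = -24 (N = -6*4 = -24)
M(f) = -24 - f
O(v, j) = 7 + v*(-24 - j) (O(v, j) = 7 + (0 + (-24 - j))*v = 7 + (-24 - j)*v = 7 + v*(-24 - j))
O(-7, 23)*174 = (7 - 1*(-7)*(24 + 23))*174 = (7 - 1*(-7)*47)*174 = (7 + 329)*174 = 336*174 = 58464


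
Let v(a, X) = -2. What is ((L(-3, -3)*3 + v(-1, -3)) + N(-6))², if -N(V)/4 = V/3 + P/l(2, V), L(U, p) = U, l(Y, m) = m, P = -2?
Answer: 169/9 ≈ 18.778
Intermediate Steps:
N(V) = 8/V - 4*V/3 (N(V) = -4*(V/3 - 2/V) = -4*(-2/V + V/3) = 8/V - 4*V/3)
((L(-3, -3)*3 + v(-1, -3)) + N(-6))² = ((-3*3 - 2) + (8/(-6) - 4/3*(-6)))² = ((-9 - 2) + (8*(-⅙) + 8))² = (-11 + (-4/3 + 8))² = (-11 + 20/3)² = (-13/3)² = 169/9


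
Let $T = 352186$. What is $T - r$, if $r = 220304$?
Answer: $131882$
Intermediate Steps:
$T - r = 352186 - 220304 = 131882$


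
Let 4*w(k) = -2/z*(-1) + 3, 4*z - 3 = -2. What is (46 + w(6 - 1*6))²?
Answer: 38025/16 ≈ 2376.6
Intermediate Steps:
z = ¼ (z = ¾ + (¼)*(-2) = ¾ - ½ = ¼ ≈ 0.25000)
w(k) = 11/4 (w(k) = (-2/¼*(-1) + 3)/4 = (-2*4*(-1) + 3)/4 = (-8*(-1) + 3)/4 = (8 + 3)/4 = (¼)*11 = 11/4)
(46 + w(6 - 1*6))² = (46 + 11/4)² = (195/4)² = 38025/16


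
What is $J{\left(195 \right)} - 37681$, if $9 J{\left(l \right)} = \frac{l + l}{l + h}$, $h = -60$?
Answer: $- \frac{3052135}{81} \approx -37681.0$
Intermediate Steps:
$J{\left(l \right)} = \frac{2 l}{9 \left(-60 + l\right)}$ ($J{\left(l \right)} = \frac{\left(l + l\right) \frac{1}{l - 60}}{9} = \frac{2 l \frac{1}{-60 + l}}{9} = \frac{2 l}{9 \left(-60 + l\right)}$)
$J{\left(195 \right)} - 37681 = \frac{2}{9} \cdot 195 \frac{1}{-60 + 195} - 37681 = \frac{2}{9} \cdot 195 \cdot \frac{1}{135} - 37681 = \frac{26}{81} - 37681 = - \frac{3052135}{81}$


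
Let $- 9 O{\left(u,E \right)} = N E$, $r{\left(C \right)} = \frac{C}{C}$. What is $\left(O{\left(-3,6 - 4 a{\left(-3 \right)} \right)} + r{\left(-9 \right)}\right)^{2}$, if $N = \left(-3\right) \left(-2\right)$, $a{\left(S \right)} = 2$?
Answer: $\frac{49}{9} \approx 5.4444$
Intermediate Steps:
$N = 6$
$r{\left(C \right)} = 1$
$O{\left(u,E \right)} = - \frac{2 E}{3}$ ($O{\left(u,E \right)} = - \frac{6 E}{9} = - \frac{2 E}{3}$)
$\left(O{\left(-3,6 - 4 a{\left(-3 \right)} \right)} + r{\left(-9 \right)}\right)^{2} = \left(- \frac{2 \left(6 - 8\right)}{3} + 1\right)^{2} = \left(\left(- \frac{2}{3}\right) \left(-2\right) + 1\right)^{2} = \left(\frac{4}{3} + 1\right)^{2} = \left(\frac{7}{3}\right)^{2} = \frac{49}{9}$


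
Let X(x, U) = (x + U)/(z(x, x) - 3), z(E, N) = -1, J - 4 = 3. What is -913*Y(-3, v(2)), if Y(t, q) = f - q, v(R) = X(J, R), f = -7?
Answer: 17347/4 ≈ 4336.8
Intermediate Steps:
J = 7 (J = 4 + 3 = 7)
X(x, U) = -U/4 - x/4 (X(x, U) = (x + U)/(-1 - 3) = (U + x)/(-4) = (U + x)*(-¼) = -U/4 - x/4)
v(R) = -7/4 - R/4 (v(R) = -R/4 - ¼*7 = -R/4 - 7/4 = -7/4 - R/4)
Y(t, q) = -7 - q
-913*Y(-3, v(2)) = -913*(-7 - (-7/4 - ¼*2)) = -913*(-7 - (-7/4 - ½)) = -913*(-7 - 1*(-9/4)) = -913*(-7 + 9/4) = -913*(-19/4) = 17347/4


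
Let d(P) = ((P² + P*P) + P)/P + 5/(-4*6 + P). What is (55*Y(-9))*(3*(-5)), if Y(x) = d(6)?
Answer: -62975/6 ≈ -10496.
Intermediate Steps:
d(P) = 5/(-24 + P) + (P + 2*P²)/P (d(P) = ((P² + P²) + P)/P + 5/(-24 + P) = (2*P² + P)/P + 5/(-24 + P) = (P + 2*P²)/P + 5/(-24 + P) = 5/(-24 + P) + (P + 2*P²)/P)
Y(x) = 229/18 (Y(x) = (-19 - 47*6 + 2*6²)/(-24 + 6) = (-19 - 282 + 2*36)/(-18) = -(-19 - 282 + 72)/18 = -1/18*(-229) = 229/18)
(55*Y(-9))*(3*(-5)) = (55*(229/18))*(3*(-5)) = (12595/18)*(-15) = -62975/6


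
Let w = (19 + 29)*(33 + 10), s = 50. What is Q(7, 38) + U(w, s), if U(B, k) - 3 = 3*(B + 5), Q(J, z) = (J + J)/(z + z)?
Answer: 235987/38 ≈ 6210.2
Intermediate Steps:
Q(J, z) = J/z (Q(J, z) = (2*J)/((2*z)) = (2*J)*(1/(2*z)) = J/z)
w = 2064 (w = 48*43 = 2064)
U(B, k) = 18 + 3*B (U(B, k) = 3 + 3*(B + 5) = 3 + 3*(5 + B) = 3 + (15 + 3*B) = 18 + 3*B)
Q(7, 38) + U(w, s) = 7/38 + (18 + 3*2064) = 7*(1/38) + (18 + 6192) = 7/38 + 6210 = 235987/38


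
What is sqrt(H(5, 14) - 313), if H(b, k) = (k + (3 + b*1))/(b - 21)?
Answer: I*sqrt(5030)/4 ≈ 17.731*I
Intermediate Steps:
H(b, k) = (3 + b + k)/(-21 + b) (H(b, k) = (k + (3 + b))/(-21 + b) = (3 + b + k)/(-21 + b))
sqrt(H(5, 14) - 313) = sqrt((3 + 5 + 14)/(-21 + 5) - 313) = sqrt(22/(-16) - 313) = sqrt(-1/16*22 - 313) = sqrt(-11/8 - 313) = sqrt(-2515/8) = I*sqrt(5030)/4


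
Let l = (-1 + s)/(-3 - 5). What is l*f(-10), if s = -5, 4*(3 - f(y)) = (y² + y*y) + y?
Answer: -267/8 ≈ -33.375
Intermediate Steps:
f(y) = 3 - y²/2 - y/4 (f(y) = 3 - ((y² + y*y) + y)/4 = 3 - ((y² + y²) + y)/4 = 3 - (2*y² + y)/4 = 3 - (y + 2*y²)/4 = 3 + (-y²/2 - y/4) = 3 - y²/2 - y/4)
l = ¾ (l = (-1 - 5)/(-3 - 5) = -6/(-8) = -6*(-⅛) = ¾ ≈ 0.75000)
l*f(-10) = 3*(3 - ½*(-10)² - ¼*(-10))/4 = 3*(3 - ½*100 + 5/2)/4 = 3*(3 - 50 + 5/2)/4 = (¾)*(-89/2) = -267/8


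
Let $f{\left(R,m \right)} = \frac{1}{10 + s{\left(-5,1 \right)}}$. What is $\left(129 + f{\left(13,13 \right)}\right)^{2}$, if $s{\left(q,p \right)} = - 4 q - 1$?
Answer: $\frac{14002564}{841} \approx 16650.0$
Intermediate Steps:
$s{\left(q,p \right)} = -1 - 4 q$
$f{\left(R,m \right)} = \frac{1}{29}$ ($f{\left(R,m \right)} = \frac{1}{10 - -19} = \frac{1}{10 + \left(-1 + 20\right)} = \frac{1}{10 + 19} = \frac{1}{29}$)
$\left(129 + f{\left(13,13 \right)}\right)^{2} = \left(129 + \frac{1}{29}\right)^{2} = \left(\frac{3742}{29}\right)^{2} = \frac{14002564}{841}$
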